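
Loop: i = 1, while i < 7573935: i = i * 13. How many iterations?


i multiplies by 13 each step:
i = 1 -> 13 -> 169 -> 2197 -> 28561 -> 371293 -> 4826809 -> 62748517 (stop)
Iterations = ceil(log_13(7573935)) = 7


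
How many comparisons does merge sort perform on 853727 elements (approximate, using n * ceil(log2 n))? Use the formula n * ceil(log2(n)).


Recursion depth: ceil(log2(853727)) = 20
Each recursion level merges n = 853727 elements
Total = 853727 * 20 = 17074540


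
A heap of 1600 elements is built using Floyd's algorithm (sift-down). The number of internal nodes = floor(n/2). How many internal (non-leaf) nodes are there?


Leaf nodes occupy roughly half the array.
Sift-down is called for each internal node, starting from the last one.
Internal nodes = floor(n/2) = floor(1600/2) = 800


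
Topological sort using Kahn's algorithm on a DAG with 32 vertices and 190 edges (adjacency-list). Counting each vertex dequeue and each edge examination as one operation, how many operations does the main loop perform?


Kahn's algorithm:
  1. Compute in-degrees: O(V + E)
  2. Process queue: each vertex dequeued once (O(V))
     each edge examined once (O(E))
Total = V + E = 32 + 190 = 222


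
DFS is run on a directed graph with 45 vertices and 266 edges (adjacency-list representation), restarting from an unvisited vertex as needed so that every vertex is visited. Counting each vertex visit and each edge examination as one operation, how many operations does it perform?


A full DFS traversal processes each vertex exactly once (push/pop on stack).
Each directed edge is examined once.
V = 45, E = 266
V + E = 311


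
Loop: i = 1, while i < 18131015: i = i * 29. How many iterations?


i multiplies by 29 each step:
i = 1 -> 29 -> 841 -> 24389 -> 707281 -> 20511149 (stop)
Iterations = ceil(log_29(18131015)) = 5


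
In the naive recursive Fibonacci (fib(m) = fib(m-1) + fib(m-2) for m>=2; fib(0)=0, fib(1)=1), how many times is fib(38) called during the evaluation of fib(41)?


Let N(m) = number of times fib(m) is called while evaluating fib(41).
N(41) = 1 (the initial call).
N(40) = 1 (only fib(41) calls it).
For 1 <= m <= 39: fib(m) is called by fib(m+1) and fib(m+2), so
  N(m) = N(m+1) + N(m+2).
fib(0) is called only by fib(2), so N(0) = N(2).
Walk down from m=41:
  N(41)=1, N(40)=1, N(39)=2, N(38)=3
N(38) = 3


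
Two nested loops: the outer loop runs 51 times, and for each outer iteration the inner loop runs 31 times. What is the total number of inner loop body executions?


Outer loop: 51 iterations
Inner loop: 31 iterations per outer iteration
Total = 51 * 31 = 1581


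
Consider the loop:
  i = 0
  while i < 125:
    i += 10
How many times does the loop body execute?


Starting at i = 0, each iteration adds 10.
Iterations until i >= 125:
  Iteration 1: i = 0 -> i = 10
  Iteration 2: i = 10 -> i = 20
  Iteration 3: i = 20 -> i = 30
  Iteration 4: i = 30 -> i = 40
  Iteration 5: i = 40 -> i = 50
  Iteration 6: i = 50 -> i = 60
  Iteration 7: i = 60 -> i = 70
  Iteration 8: i = 70 -> i = 80
  ... continuing ...
Total iterations = ceil(125/10) = 13


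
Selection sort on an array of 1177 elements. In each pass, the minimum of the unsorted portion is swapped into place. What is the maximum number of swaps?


Selection sort performs one swap per pass:
  Pass 1: find min in positions 0 to 1176, swap with position 0
  Pass 2: find min in positions 1 to 1176, swap with position 1
  Pass 3: find min in positions 2 to 1176, swap with position 2
  Pass 4: find min in positions 3 to 1176, swap with position 3
  Pass 5: find min in positions 4 to 1176, swap with position 4
  ... (1171 more passes)
Total passes (and swaps) = n - 1 = 1177 - 1 = 1176


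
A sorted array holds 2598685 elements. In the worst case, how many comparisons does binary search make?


Halving sequence: 2598685 -> 1299342 -> 649671 -> 324835 -> 162417 -> 81208 -> 40604 -> 20302 -> 10151 -> 5075 -> 2537 -> 1268 -> 634 -> 317 -> 158 -> 79 -> 39 -> 19 -> 9 -> 4 -> 2 -> 1
Number of halvings = 21
Max comparisons = 21 + 1 = 22


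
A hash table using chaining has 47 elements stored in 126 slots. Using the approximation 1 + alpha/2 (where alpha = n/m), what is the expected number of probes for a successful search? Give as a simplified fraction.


Load factor alpha = n/m = 47/126
Expected probes = 1 + alpha/2 = 1 + 47/(2*126)
= 1 + 47/252
= 252/252 + 47/252
= 299/252


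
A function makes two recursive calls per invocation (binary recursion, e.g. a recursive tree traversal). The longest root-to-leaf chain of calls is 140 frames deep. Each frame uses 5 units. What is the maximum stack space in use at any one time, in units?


Binary recursion: the two calls run one after the other, so only one root-to-leaf chain of frames is on the stack at a time.
Maximum depth (longest chain) = 140 frames
Each frame = 5 units
Max stack space = 140 * 5 = 700


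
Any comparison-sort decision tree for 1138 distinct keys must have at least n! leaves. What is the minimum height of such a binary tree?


A binary decision tree of height h has at most 2^h leaves and needs at least n! of them, so h >= ceil(log2(n!)).
1138! is far too large to multiply out, so use Stirling's series:
  ln(n!) ~ n ln n - n + (1/2) ln(2 pi n) + 1/(12n)  (error below 1/(360 n^3), negligible here)
  ln(1138) = 7.0370276
  n ln n = 1138 * 7.0370276 = 8008.1374
  (1/2) ln(2 pi * 1138) = (1/2) ln(7150.2649) = 4.4375
  1/(12*1138) = 0.0001
  ln(1138!) ~ 8008.1374 - 1138 + 4.4375 + 0.0001 = 6874.5750
Convert to base 2: log2(1138!) = 6874.5750 / ln 2 = 6874.5750 / 0.69314718 = 9917.9153
ceil(9917.9153) = 9918


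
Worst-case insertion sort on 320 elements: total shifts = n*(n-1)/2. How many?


Sum of shifts = 1 + 2 + 3 + ... + 319
= 320 * 319 / 2
= 102080 / 2
= 51040


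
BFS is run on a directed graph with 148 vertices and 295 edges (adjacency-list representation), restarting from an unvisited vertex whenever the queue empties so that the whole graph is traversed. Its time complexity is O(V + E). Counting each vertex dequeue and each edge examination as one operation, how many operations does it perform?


A full BFS traversal dequeues each vertex exactly once and examines each directed edge exactly once.
V = 148 (vertex processing cost)
E = 295 (edge examination cost)
Total operations proportional to V + E = 148 + 295 = 443


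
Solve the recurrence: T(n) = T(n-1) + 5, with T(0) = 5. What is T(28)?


Unrolling the recurrence:
T(28) = T(27) + 5
       = T(26) + 5 + 5
       = T(25) + 5*3
       ...
       = T(0) + 5*28
       = 5 + 140 = 145


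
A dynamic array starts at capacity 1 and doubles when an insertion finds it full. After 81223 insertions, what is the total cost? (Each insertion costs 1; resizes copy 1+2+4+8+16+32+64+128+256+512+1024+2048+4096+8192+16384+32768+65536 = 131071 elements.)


Insertion cost: 81223 (one per element)
Resizes occur just before inserting elements 2, 3, 5, 9, ...
Elements copied at each resize: 1 + 2 + 4 + 8 + 16 + 32 + 64 + 128 + 256 + 512 + 1024 + 2048 + 4096 + 8192 + 16384 + 32768 + 65536
Sum of copies = 131071 (geometric series: 2^k - 1)
Total = 81223 + 131071 = 212294


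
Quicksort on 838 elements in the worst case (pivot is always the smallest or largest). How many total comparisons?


In the worst case, each partition step picks the worst pivot:
  Partition 1: 837 comparisons (n-1 elements to compare)
  Partition 2: 836 comparisons
  Partition 3: 835 comparisons
  Partition 4: 834 comparisons
  Partition 5: 833 comparisons
  ...
  Last partition: 0 comparisons
Total = (n-1) + (n-2) + ... + 1 + 0 = n*(n-1)/2
= 838*837/2 = 350703


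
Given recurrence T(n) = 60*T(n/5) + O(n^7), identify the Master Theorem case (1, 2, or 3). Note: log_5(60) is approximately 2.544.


Master Theorem parameters: a=60, b=5, c=7
log_b(a) = 2.544
Compare b^c with a: 5^7 = 78125 > 60, so c > log_b(a).
Comparing c=7 vs log_b(a)=2.544:
7 > 2.544 => Case 3
Result: T(n) = O(n^7)
Master Theorem case = 3


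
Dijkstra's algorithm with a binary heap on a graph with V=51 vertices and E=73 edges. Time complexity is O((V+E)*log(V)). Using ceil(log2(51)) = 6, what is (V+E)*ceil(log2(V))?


Dijkstra with a binary heap: each vertex is extracted once, each edge may relax once.
Each heap operation costs O(log V).
V + E = 51 + 73 = 124
ceil(log2(51)) = 6 (since 2^5 = 32 < 51 <= 64 = 2^6)
Total heap work = (V+E) * ceil(log2(V)) = 124 * 6 = 744


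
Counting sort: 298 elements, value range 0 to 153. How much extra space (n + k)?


n = 298 (output array)
k = 154 (count array for 154 distinct values)
Extra space = 298 + 154 = 452


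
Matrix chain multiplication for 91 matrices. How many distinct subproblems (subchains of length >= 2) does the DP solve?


Subproblems are indexed by (i, j) where i < j.
Number of such pairs = n*(n-1)/2
= 91 * 90 / 2
= 4095


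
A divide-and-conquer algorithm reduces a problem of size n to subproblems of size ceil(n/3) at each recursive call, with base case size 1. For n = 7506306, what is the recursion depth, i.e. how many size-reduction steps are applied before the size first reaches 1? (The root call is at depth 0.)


Each step divides the size by 3 (rounding up); after k steps the size is ceil(n/3^k), which equals 1 exactly when 3^k >= n.
So the depth is the smallest k with 3^k >= 7506306, i.e. ceil(log_3(7506306)).
3^14 = 4782969 < 7506306 <= 14348907 = 3^15
Recursion depth = 15


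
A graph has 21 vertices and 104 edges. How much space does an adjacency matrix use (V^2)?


Adjacency matrix: V x V grid of entries
Space = V^2 = 21^2 = 21 * 21 = 441


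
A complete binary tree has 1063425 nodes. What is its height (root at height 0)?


In a complete binary tree, level k holds nodes 2^k .. 2^(k+1)-1 (1-indexed).
Height = floor(log2(n)) = floor(log2(1063425)) = 20
Check: 2^20 = 1048576 <= 1063425 < 2097152 = 2^21


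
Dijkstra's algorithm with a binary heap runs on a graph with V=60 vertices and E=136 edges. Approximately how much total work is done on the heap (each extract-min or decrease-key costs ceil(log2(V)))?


Dijkstra with a binary heap: each vertex is extracted once, each edge may relax once.
Each heap operation costs O(log V).
V + E = 60 + 136 = 196
ceil(log2(60)) = 6 (since 2^5 = 32 < 60 <= 64 = 2^6)
Total heap work = (V+E) * ceil(log2(V)) = 196 * 6 = 1176


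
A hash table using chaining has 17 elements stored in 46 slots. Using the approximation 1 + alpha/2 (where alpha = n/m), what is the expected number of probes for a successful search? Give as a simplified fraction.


Load factor alpha = n/m = 17/46
Expected probes = 1 + alpha/2 = 1 + 17/(2*46)
= 1 + 17/92
= 92/92 + 17/92
= 109/92


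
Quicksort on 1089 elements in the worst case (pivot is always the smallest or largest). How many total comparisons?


In the worst case, each partition step picks the worst pivot:
  Partition 1: 1088 comparisons (n-1 elements to compare)
  Partition 2: 1087 comparisons
  Partition 3: 1086 comparisons
  Partition 4: 1085 comparisons
  Partition 5: 1084 comparisons
  ...
  Last partition: 0 comparisons
Total = (n-1) + (n-2) + ... + 1 + 0 = n*(n-1)/2
= 1089*1088/2 = 592416


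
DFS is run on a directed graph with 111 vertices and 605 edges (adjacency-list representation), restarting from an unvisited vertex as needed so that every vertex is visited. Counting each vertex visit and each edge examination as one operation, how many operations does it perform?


A full DFS traversal processes each vertex exactly once (push/pop on stack).
Each directed edge is examined once.
V = 111, E = 605
V + E = 716


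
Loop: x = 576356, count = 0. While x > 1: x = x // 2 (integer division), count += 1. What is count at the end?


The variable x halves each step:
x = 576356 -> 288178 -> 144089 -> 72044 -> 36022 -> 18011 -> 9005 -> 4502 -> 2251 -> 1125 -> 562 -> 281 -> 140 -> 70 -> 35 -> 17 -> 8 -> 4 -> 2 -> 1
Number of halvings = floor(log2(576356)) = 19


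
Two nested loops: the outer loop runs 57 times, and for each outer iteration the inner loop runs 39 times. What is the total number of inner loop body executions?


Outer loop: 57 iterations
Inner loop: 39 iterations per outer iteration
Total = 57 * 39 = 2223


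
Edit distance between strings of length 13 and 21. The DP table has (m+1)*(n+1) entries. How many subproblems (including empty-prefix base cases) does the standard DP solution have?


The table includes base cases (empty prefixes).
Rows: (m+1) = 14
Columns: (n+1) = 22
Total = 14 * 22 = 308


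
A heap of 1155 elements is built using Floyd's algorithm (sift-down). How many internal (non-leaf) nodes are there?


Leaf nodes occupy roughly half the array.
Sift-down is called for each internal node, starting from the last one.
Internal nodes = floor(n/2) = floor(1155/2) = 577


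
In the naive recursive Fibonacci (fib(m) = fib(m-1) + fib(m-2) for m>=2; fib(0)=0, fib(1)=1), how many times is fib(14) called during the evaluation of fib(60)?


Let N(m) = number of times fib(m) is called while evaluating fib(60).
N(60) = 1 (the initial call).
N(59) = 1 (only fib(60) calls it).
For 1 <= m <= 58: fib(m) is called by fib(m+1) and fib(m+2), so
  N(m) = N(m+1) + N(m+2).
fib(0) is called only by fib(2), so N(0) = N(2).
Walk down from m=60:
  N(60)=1, N(59)=1, N(58)=2, N(57)=3, N(56)=5, N(55)=8, N(54)=13, N(53)=21, N(52)=34, N(51)=55, N(50)=89, N(49)=144, N(48)=233, N(47)=377, N(46)=610, N(45)=987, N(44)=1597, N(43)=2584, N(42)=4181, N(41)=6765, N(40)=10946, N(39)=17711, N(38)=28657, N(37)=46368, N(36)=75025, N(35)=121393, N(34)=196418, N(33)=317811, N(32)=514229, N(31)=832040, N(30)=1346269, N(29)=2178309, N(28)=3524578, N(27)=5702887, N(26)=9227465, N(25)=14930352, N(24)=24157817, N(23)=39088169, N(22)=63245986, N(21)=102334155, N(20)=165580141, N(19)=267914296, N(18)=433494437, N(17)=701408733, N(16)=1134903170, N(15)=1836311903, N(14)=2971215073
N(14) = 2971215073


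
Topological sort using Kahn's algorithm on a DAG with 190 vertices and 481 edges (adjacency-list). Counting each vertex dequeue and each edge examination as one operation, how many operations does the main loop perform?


Kahn's algorithm:
  1. Compute in-degrees: O(V + E)
  2. Process queue: each vertex dequeued once (O(V))
     each edge examined once (O(E))
Total = V + E = 190 + 481 = 671


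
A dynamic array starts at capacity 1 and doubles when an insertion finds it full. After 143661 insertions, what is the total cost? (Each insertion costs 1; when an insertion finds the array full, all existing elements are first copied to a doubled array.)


Insertion cost: 143661 (one per element)
Resizes occur just before inserting elements 2, 3, 5, 9, ...
Elements copied at each resize: 1 + 2 + 4 + 8 + 16 + 32 + 64 + 128 + 256 + 512 + 1024 + 2048 + 4096 + 8192 + 16384 + 32768 + 65536 + 131072
Sum of copies = 262143 (geometric series: 2^k - 1)
Total = 143661 + 262143 = 405804


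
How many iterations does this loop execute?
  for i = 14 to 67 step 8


The loop variable i takes values starting at 14 and increments by 8 each iteration.
Sequence: i = 14, 22, 30, 38, 46, 54, 62
The upper bound 67 is inclusive, so the count is floor((last - first) / step) + 1:
floor((67 - 14) / 8) + 1 = floor(53/8) + 1 = 6 + 1 = 7


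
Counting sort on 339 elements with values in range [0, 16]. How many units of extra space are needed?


Output array size: 339 (to store sorted result)
Count array size: 17 (one slot per possible value, range 0 to 16)
Total extra space = 339 + 17 = 356


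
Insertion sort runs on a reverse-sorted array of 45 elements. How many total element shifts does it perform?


Sum of shifts = 1 + 2 + 3 + ... + 44
= 45 * 44 / 2
= 1980 / 2
= 990


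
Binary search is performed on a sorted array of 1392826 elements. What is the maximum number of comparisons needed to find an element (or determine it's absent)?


Binary search halves the search space each comparison:
  Step 1: search space = 1392826 -> 696413
  Step 2: search space = 696413 -> 348206
  Step 3: search space = 348206 -> 174103
  Step 4: search space = 174103 -> 87051
  Step 5: search space = 87051 -> 43525
  Step 6: search space = 43525 -> 21762
  Step 7: search space = 21762 -> 10881
  Step 8: search space = 10881 -> 5440
  Step 9: search space = 5440 -> 2720
  Step 10: search space = 2720 -> 1360
  Step 11: search space = 1360 -> 680
  Step 12: search space = 680 -> 340
  Step 13: search space = 340 -> 170
  Step 14: search space = 170 -> 85
  Step 15: search space = 85 -> 42
  Step 16: search space = 42 -> 21
  Step 17: search space = 21 -> 10
  Step 18: search space = 10 -> 5
  Step 19: search space = 5 -> 2
  Step 20: search space = 2 -> 1
  Step 21: search space = 1 (final check)
Maximum comparisons = floor(log2(1392826)) + 1 = 20 + 1 = 21


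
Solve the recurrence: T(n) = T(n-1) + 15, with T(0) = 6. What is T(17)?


Unrolling the recurrence:
T(17) = T(16) + 15
       = T(15) + 15 + 15
       = T(14) + 15*3
       ...
       = T(0) + 15*17
       = 6 + 255 = 261


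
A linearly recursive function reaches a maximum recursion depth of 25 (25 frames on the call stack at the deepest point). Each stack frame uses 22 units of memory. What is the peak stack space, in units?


Maximum recursion depth = 25 frames
Memory per frame = 22 units
Total stack space = depth * frame_size
= 25 * 22 = 550


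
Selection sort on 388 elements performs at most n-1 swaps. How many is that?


Each of the 387 passes places one element in its final position.
Pass 1: swap minimum into position 0
Pass 2: swap minimum of remaining into position 1
...
Pass 387: last two elements, one swap
Maximum swaps = 388 - 1 = 387


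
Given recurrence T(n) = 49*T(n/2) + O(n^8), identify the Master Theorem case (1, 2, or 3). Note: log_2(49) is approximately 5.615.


Master Theorem parameters: a=49, b=2, c=8
log_b(a) = 5.615
Compare b^c with a: 2^8 = 256 > 49, so c > log_b(a).
Comparing c=8 vs log_b(a)=5.615:
8 > 5.615 => Case 3
Result: T(n) = O(n^8)
Master Theorem case = 3


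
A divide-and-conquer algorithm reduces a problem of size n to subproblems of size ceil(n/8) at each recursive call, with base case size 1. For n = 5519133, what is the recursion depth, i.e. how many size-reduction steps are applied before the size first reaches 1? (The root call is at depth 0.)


Each step divides the size by 8 (rounding up); after k steps the size is ceil(n/8^k), which equals 1 exactly when 8^k >= n.
So the depth is the smallest k with 8^k >= 5519133, i.e. ceil(log_8(5519133)).
8^7 = 2097152 < 5519133 <= 16777216 = 8^8
Recursion depth = 8


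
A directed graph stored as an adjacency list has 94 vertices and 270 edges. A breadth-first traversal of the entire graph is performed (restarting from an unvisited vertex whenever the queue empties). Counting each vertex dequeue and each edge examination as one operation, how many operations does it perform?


A full BFS traversal dequeues each vertex once and examines each edge once.
Vertex visits: 94
Edge visits: 270
V + E = 94 + 270 = 364


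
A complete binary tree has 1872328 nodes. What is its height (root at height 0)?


In a complete binary tree, level k holds nodes 2^k .. 2^(k+1)-1 (1-indexed).
Height = floor(log2(n)) = floor(log2(1872328)) = 20
Check: 2^20 = 1048576 <= 1872328 < 2097152 = 2^21


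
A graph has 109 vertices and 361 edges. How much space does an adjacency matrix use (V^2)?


Adjacency matrix: V x V grid of entries
Space = V^2 = 109^2 = 109 * 109 = 11881


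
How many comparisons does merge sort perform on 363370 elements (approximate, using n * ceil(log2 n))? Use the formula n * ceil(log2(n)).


Recursion depth: ceil(log2(363370)) = 19
Each recursion level merges n = 363370 elements
Total = 363370 * 19 = 6904030


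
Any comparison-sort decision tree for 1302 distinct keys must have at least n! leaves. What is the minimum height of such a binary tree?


A binary decision tree of height h has at most 2^h leaves and needs at least n! of them, so h >= ceil(log2(n!)).
1302! is far too large to multiply out, so use Stirling's series:
  ln(n!) ~ n ln n - n + (1/2) ln(2 pi n) + 1/(12n)  (error below 1/(360 n^3), negligible here)
  ln(1302) = 7.1716568
  n ln n = 1302 * 7.1716568 = 9337.4972
  (1/2) ln(2 pi * 1302) = (1/2) ln(8180.7073) = 4.5048
  1/(12*1302) = 0.0001
  ln(1302!) ~ 9337.4972 - 1302 + 4.5048 + 0.0001 = 8040.0021
Convert to base 2: log2(1302!) = 8040.0021 / ln 2 = 8040.0021 / 0.69314718 = 11599.2712
ceil(11599.2712) = 11600


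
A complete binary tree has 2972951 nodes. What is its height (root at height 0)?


In a complete binary tree, level k holds nodes 2^k .. 2^(k+1)-1 (1-indexed).
Height = floor(log2(n)) = floor(log2(2972951)) = 21
Check: 2^21 = 2097152 <= 2972951 < 4194304 = 2^22


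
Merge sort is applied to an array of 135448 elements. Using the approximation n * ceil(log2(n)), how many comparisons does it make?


Merge sort divides the array into halves recursively.
Number of levels = ceil(log2(135448)) = 18
At each level, approximately n = 135448 comparisons are needed for merging.
Total comparisons ~ n * ceil(log2(n)) = 135448 * 18 = 2438064


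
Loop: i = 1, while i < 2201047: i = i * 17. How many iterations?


i multiplies by 17 each step:
i = 1 -> 17 -> 289 -> 4913 -> 83521 -> 1419857 -> 24137569 (stop)
Iterations = ceil(log_17(2201047)) = 6


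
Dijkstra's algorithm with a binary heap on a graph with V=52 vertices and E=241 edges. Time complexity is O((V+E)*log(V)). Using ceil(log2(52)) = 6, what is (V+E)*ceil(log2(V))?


Dijkstra with a binary heap: each vertex is extracted once, each edge may relax once.
Each heap operation costs O(log V).
V + E = 52 + 241 = 293
ceil(log2(52)) = 6 (since 2^5 = 32 < 52 <= 64 = 2^6)
Total heap work = (V+E) * ceil(log2(V)) = 293 * 6 = 1758


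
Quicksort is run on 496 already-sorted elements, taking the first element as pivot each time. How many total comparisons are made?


Sum of comparisons per partition:
495 + 494 + ... + 1 + 0
= 496 * (496 - 1) / 2
= 496 * 495 / 2
= 122760


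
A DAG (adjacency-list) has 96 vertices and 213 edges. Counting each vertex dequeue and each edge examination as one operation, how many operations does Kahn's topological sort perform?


V = 96 (vertex processing)
E = 213 (edge processing)
V + E = 96 + 213 = 309


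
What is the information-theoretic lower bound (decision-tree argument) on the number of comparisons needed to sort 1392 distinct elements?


A binary decision tree of height h has at most 2^h leaves and needs at least n! of them, so h >= ceil(log2(n!)).
1392! is far too large to multiply out, so use Stirling's series:
  ln(n!) ~ n ln n - n + (1/2) ln(2 pi n) + 1/(12n)  (error below 1/(360 n^3), negligible here)
  ln(1392) = 7.2384968
  n ln n = 1392 * 7.2384968 = 10075.9875
  (1/2) ln(2 pi * 1392) = (1/2) ln(8746.1939) = 4.5382
  1/(12*1392) = 0.0001
  ln(1392!) ~ 10075.9875 - 1392 + 4.5382 + 0.0001 = 8688.5258
Convert to base 2: log2(1392!) = 8688.5258 / ln 2 = 8688.5258 / 0.69314718 = 12534.8931
ceil(12534.8931) = 12535


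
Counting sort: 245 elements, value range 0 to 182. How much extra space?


n = 245 (output array)
k = 183 (count array for 183 distinct values)
Extra space = 245 + 183 = 428


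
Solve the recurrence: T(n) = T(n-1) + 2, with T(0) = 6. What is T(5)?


Unrolling the recurrence:
T(5) = T(4) + 2
       = T(3) + 2 + 2
       = T(2) + 2*3
       ...
       = T(0) + 2*5
       = 6 + 10 = 16


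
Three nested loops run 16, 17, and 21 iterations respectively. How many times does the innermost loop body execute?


Loop 1 (outermost): 16 iterations
Loop 2 (middle): 17 iterations per outer
Loop 3 (innermost): 21 iterations per middle
Total = 16 * 17 * 21 = 5712


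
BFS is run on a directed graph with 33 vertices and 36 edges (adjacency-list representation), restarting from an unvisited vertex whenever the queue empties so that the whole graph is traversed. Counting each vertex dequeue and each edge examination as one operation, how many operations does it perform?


A full BFS traversal dequeues each vertex exactly once and examines each directed edge exactly once.
V = 33 (vertex processing cost)
E = 36 (edge examination cost)
Total operations proportional to V + E = 33 + 36 = 69


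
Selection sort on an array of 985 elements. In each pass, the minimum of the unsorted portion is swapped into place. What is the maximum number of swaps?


Selection sort performs one swap per pass:
  Pass 1: find min in positions 0 to 984, swap with position 0
  Pass 2: find min in positions 1 to 984, swap with position 1
  Pass 3: find min in positions 2 to 984, swap with position 2
  Pass 4: find min in positions 3 to 984, swap with position 3
  Pass 5: find min in positions 4 to 984, swap with position 4
  ... (979 more passes)
Total passes (and swaps) = n - 1 = 985 - 1 = 984


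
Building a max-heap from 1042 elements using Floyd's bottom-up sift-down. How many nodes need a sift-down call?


In a heap of 1042 elements (0-indexed array):
  Last element index: 1041
  Parent of last element: floor((1041 - 1) / 2) = 520
  Internal nodes: indices 0 to 520
  Count = floor(1042/2) = 521


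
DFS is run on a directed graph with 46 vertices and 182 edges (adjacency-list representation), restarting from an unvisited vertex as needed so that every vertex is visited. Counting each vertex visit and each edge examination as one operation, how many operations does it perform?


A full DFS traversal processes each vertex exactly once (push/pop on stack).
Each directed edge is examined once.
V = 46, E = 182
V + E = 228


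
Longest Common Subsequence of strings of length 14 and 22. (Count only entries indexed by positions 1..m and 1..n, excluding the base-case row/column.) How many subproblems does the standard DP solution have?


DP table indexed by positions in both strings.
First string: 14 positions
Second string: 22 positions
Total = 14 * 22 = 308


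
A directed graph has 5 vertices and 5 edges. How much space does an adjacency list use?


Adjacency list: one list head per vertex + one entry per edge
Vertex heads: 5
Edge entries: 5
Total = 5 + 5 = 10


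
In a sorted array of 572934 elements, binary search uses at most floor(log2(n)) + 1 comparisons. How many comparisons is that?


Halving sequence: 572934 -> 286467 -> 143233 -> 71616 -> 35808 -> 17904 -> 8952 -> 4476 -> 2238 -> 1119 -> 559 -> 279 -> 139 -> 69 -> 34 -> 17 -> 8 -> 4 -> 2 -> 1
Number of halvings = 19
Max comparisons = 19 + 1 = 20


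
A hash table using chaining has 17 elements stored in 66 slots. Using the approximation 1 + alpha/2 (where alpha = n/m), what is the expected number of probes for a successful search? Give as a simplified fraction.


Load factor alpha = n/m = 17/66
Expected probes = 1 + alpha/2 = 1 + 17/(2*66)
= 1 + 17/132
= 132/132 + 17/132
= 149/132


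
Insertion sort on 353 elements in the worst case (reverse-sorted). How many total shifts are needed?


In the worst case (reverse-sorted), each element shifts past all previous:
  Element 1: 1 shifts
  Element 2: 2 shifts
  Element 3: 3 shifts
  Element 4: 4 shifts
  Element 5: 5 shifts
  ...
  Element 352: 352 shifts
Total = 1 + 2 + ... + 352
= 353*(353-1)/2 = 62128


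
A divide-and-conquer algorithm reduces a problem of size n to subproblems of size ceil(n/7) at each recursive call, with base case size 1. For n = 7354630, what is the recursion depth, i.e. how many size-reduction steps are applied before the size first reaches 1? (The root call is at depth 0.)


Each step divides the size by 7 (rounding up); after k steps the size is ceil(n/7^k), which equals 1 exactly when 7^k >= n.
So the depth is the smallest k with 7^k >= 7354630, i.e. ceil(log_7(7354630)).
7^8 = 5764801 < 7354630 <= 40353607 = 7^9
Recursion depth = 9


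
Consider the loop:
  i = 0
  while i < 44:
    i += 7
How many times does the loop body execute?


Starting at i = 0, each iteration adds 7.
Iterations until i >= 44:
  Iteration 1: i = 0 -> i = 7
  Iteration 2: i = 7 -> i = 14
  Iteration 3: i = 14 -> i = 21
  Iteration 4: i = 21 -> i = 28
  Iteration 5: i = 28 -> i = 35
  Iteration 6: i = 35 -> i = 42
  Iteration 7: i = 42 -> i = 49
Total iterations = ceil(44/7) = 7


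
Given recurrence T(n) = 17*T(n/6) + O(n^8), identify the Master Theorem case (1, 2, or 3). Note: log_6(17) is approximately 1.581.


Master Theorem parameters: a=17, b=6, c=8
log_b(a) = 1.581
Compare b^c with a: 6^8 = 1679616 > 17, so c > log_b(a).
Comparing c=8 vs log_b(a)=1.581:
8 > 1.581 => Case 3
Result: T(n) = O(n^8)
Master Theorem case = 3


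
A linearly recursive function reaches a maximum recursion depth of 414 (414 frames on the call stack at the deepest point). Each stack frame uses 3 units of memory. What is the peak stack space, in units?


Maximum recursion depth = 414 frames
Memory per frame = 3 units
Total stack space = depth * frame_size
= 414 * 3 = 1242


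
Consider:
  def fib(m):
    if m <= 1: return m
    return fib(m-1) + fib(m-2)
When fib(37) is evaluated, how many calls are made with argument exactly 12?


Let N(m) = number of times fib(m) is called while evaluating fib(37).
N(37) = 1 (the initial call).
N(36) = 1 (only fib(37) calls it).
For 1 <= m <= 35: fib(m) is called by fib(m+1) and fib(m+2), so
  N(m) = N(m+1) + N(m+2).
fib(0) is called only by fib(2), so N(0) = N(2).
Walk down from m=37:
  N(37)=1, N(36)=1, N(35)=2, N(34)=3, N(33)=5, N(32)=8, N(31)=13, N(30)=21, N(29)=34, N(28)=55, N(27)=89, N(26)=144, N(25)=233, N(24)=377, N(23)=610, N(22)=987, N(21)=1597, N(20)=2584, N(19)=4181, N(18)=6765, N(17)=10946, N(16)=17711, N(15)=28657, N(14)=46368, N(13)=75025, N(12)=121393
N(12) = 121393


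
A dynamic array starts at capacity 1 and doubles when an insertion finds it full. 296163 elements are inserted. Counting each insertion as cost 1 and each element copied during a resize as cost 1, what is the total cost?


n = 296163
Insertion costs: 296163
Resizes copy 1, 2, 4, ... up to the largest power of 2 that is <= n-1 = 296162, i.e. 262144.
Copy costs = 1 + 2 + 4 + 8 + 16 + 32 + 64 + 128 + 256 + 512 + 1024 + 2048 + 4096 + 8192 + 16384 + 32768 + 65536 + 131072 + 262144 = 524287
Total = 296163 + 524287 = 820450


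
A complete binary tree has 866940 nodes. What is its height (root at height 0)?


In a complete binary tree, level k holds nodes 2^k .. 2^(k+1)-1 (1-indexed).
Height = floor(log2(n)) = floor(log2(866940)) = 19
Check: 2^19 = 524288 <= 866940 < 1048576 = 2^20


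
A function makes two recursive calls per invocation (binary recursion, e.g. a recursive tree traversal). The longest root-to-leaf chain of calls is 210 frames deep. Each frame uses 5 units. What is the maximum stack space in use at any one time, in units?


Binary recursion: the two calls run one after the other, so only one root-to-leaf chain of frames is on the stack at a time.
Maximum depth (longest chain) = 210 frames
Each frame = 5 units
Max stack space = 210 * 5 = 1050


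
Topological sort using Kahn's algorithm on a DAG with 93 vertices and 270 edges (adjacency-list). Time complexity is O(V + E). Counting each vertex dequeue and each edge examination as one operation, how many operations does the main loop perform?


Kahn's algorithm:
  1. Compute in-degrees: O(V + E)
  2. Process queue: each vertex dequeued once (O(V))
     each edge examined once (O(E))
Total = V + E = 93 + 270 = 363


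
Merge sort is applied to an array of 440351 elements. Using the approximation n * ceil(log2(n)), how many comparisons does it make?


Merge sort divides the array into halves recursively.
Number of levels = ceil(log2(440351)) = 19
At each level, approximately n = 440351 comparisons are needed for merging.
Total comparisons ~ n * ceil(log2(n)) = 440351 * 19 = 8366669


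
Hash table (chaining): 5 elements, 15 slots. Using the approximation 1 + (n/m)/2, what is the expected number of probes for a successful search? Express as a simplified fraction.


Computing expected probes:
alpha = 5/15
= 1 + alpha/2
= 1 + 5/(2*15)
= (2*15 + 5) / (2*15)
= 35/30 = 7/6


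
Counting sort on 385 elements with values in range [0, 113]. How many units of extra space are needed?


Output array size: 385 (to store sorted result)
Count array size: 114 (one slot per possible value, range 0 to 113)
Total extra space = 385 + 114 = 499


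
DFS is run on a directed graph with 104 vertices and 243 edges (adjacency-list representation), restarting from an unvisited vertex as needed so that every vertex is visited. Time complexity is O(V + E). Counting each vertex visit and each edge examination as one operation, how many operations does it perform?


A full DFS traversal processes each vertex exactly once (push/pop on stack).
Each directed edge is examined once.
V = 104, E = 243
V + E = 347


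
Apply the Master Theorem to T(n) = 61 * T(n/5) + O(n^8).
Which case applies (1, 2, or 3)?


The Master Theorem: T(n) = a*T(n/b) + O(n^c)
  a = 61, b = 5, c = 8
log_b(a) = log_5(61) ~ 2.554
Compare b^c with a: 5^8 = 390625 > 61, so c > log_b(a).
Since c > log_b(a), Case 3 applies.
T(n) = O(n^8)
Master Theorem case = 3


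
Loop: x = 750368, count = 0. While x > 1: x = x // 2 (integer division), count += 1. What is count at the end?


The variable x halves each step:
x = 750368 -> 375184 -> 187592 -> 93796 -> 46898 -> 23449 -> 11724 -> 5862 -> 2931 -> 1465 -> 732 -> 366 -> 183 -> 91 -> 45 -> 22 -> 11 -> 5 -> 2 -> 1
Number of halvings = floor(log2(750368)) = 19


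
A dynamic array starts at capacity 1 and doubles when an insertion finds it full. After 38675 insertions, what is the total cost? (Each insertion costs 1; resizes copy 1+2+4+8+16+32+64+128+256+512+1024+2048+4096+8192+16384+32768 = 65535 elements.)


Insertion cost: 38675 (one per element)
Resizes occur just before inserting elements 2, 3, 5, 9, ...
Elements copied at each resize: 1 + 2 + 4 + 8 + 16 + 32 + 64 + 128 + 256 + 512 + 1024 + 2048 + 4096 + 8192 + 16384 + 32768
Sum of copies = 65535 (geometric series: 2^k - 1)
Total = 38675 + 65535 = 104210


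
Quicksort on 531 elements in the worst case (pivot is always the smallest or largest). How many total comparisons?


In the worst case, each partition step picks the worst pivot:
  Partition 1: 530 comparisons (n-1 elements to compare)
  Partition 2: 529 comparisons
  Partition 3: 528 comparisons
  Partition 4: 527 comparisons
  Partition 5: 526 comparisons
  ...
  Last partition: 0 comparisons
Total = (n-1) + (n-2) + ... + 1 + 0 = n*(n-1)/2
= 531*530/2 = 140715


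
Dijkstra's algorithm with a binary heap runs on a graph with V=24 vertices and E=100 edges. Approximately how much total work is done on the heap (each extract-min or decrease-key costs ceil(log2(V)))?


Dijkstra with a binary heap: each vertex is extracted once, each edge may relax once.
Each heap operation costs O(log V).
V + E = 24 + 100 = 124
ceil(log2(24)) = 5 (since 2^4 = 16 < 24 <= 32 = 2^5)
Total heap work = (V+E) * ceil(log2(V)) = 124 * 5 = 620


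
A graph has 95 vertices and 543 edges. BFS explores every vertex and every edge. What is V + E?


A full BFS traversal dequeues each vertex once and examines each edge once.
Vertex visits: 95
Edge visits: 543
V + E = 95 + 543 = 638


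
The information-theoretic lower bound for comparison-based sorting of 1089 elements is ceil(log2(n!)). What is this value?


A binary decision tree of height h has at most 2^h leaves and needs at least n! of them, so h >= ceil(log2(n!)).
1089! is far too large to multiply out, so use Stirling's series:
  ln(n!) ~ n ln n - n + (1/2) ln(2 pi n) + 1/(12n)  (error below 1/(360 n^3), negligible here)
  ln(1089) = 6.9930151
  n ln n = 1089 * 6.9930151 = 7615.3934
  (1/2) ln(2 pi * 1089) = (1/2) ln(6842.3888) = 4.4154
  1/(12*1089) = 0.0001
  ln(1089!) ~ 7615.3934 - 1089 + 4.4154 + 0.0001 = 6530.8089
Convert to base 2: log2(1089!) = 6530.8089 / ln 2 = 6530.8089 / 0.69314718 = 9421.9656
ceil(9421.9656) = 9422


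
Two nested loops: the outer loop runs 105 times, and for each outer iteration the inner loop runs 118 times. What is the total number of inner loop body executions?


Outer loop: 105 iterations
Inner loop: 118 iterations per outer iteration
Total = 105 * 118 = 12390


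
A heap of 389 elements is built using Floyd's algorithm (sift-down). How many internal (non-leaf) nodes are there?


Leaf nodes occupy roughly half the array.
Sift-down is called for each internal node, starting from the last one.
Internal nodes = floor(n/2) = floor(389/2) = 194


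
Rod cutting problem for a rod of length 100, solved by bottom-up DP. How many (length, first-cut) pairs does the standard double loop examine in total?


For each subproblem length i = 1..100, the inner loop considers i possible first cuts.
Total = 1 + 2 + ... + 100
= 100*(100+1)/2
= 100*101/2 = 5050


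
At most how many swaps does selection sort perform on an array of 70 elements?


Each of the 69 passes places one element in its final position.
Pass 1: swap minimum into position 0
Pass 2: swap minimum of remaining into position 1
...
Pass 69: last two elements, one swap
Maximum swaps = 70 - 1 = 69


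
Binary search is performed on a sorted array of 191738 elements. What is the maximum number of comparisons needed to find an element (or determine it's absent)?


Binary search halves the search space each comparison:
  Step 1: search space = 191738 -> 95869
  Step 2: search space = 95869 -> 47934
  Step 3: search space = 47934 -> 23967
  Step 4: search space = 23967 -> 11983
  Step 5: search space = 11983 -> 5991
  Step 6: search space = 5991 -> 2995
  Step 7: search space = 2995 -> 1497
  Step 8: search space = 1497 -> 748
  Step 9: search space = 748 -> 374
  Step 10: search space = 374 -> 187
  Step 11: search space = 187 -> 93
  Step 12: search space = 93 -> 46
  Step 13: search space = 46 -> 23
  Step 14: search space = 23 -> 11
  Step 15: search space = 11 -> 5
  Step 16: search space = 5 -> 2
  Step 17: search space = 2 -> 1
  Step 18: search space = 1 (final check)
Maximum comparisons = floor(log2(191738)) + 1 = 17 + 1 = 18


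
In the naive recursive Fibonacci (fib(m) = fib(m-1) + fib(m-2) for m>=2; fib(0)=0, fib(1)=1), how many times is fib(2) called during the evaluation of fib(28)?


Let N(m) = number of times fib(m) is called while evaluating fib(28).
N(28) = 1 (the initial call).
N(27) = 1 (only fib(28) calls it).
For 1 <= m <= 26: fib(m) is called by fib(m+1) and fib(m+2), so
  N(m) = N(m+1) + N(m+2).
fib(0) is called only by fib(2), so N(0) = N(2).
Walk down from m=28:
  N(28)=1, N(27)=1, N(26)=2, N(25)=3, N(24)=5, N(23)=8, N(22)=13, N(21)=21, N(20)=34, N(19)=55, N(18)=89, N(17)=144, N(16)=233, N(15)=377, N(14)=610, N(13)=987, N(12)=1597, N(11)=2584, N(10)=4181, N(9)=6765, N(8)=10946, N(7)=17711, N(6)=28657, N(5)=46368, N(4)=75025, N(3)=121393, N(2)=196418
N(2) = 196418


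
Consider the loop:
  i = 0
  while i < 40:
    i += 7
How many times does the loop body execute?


Starting at i = 0, each iteration adds 7.
Iterations until i >= 40:
  Iteration 1: i = 0 -> i = 7
  Iteration 2: i = 7 -> i = 14
  Iteration 3: i = 14 -> i = 21
  Iteration 4: i = 21 -> i = 28
  Iteration 5: i = 28 -> i = 35
  Iteration 6: i = 35 -> i = 42
Total iterations = ceil(40/7) = 6


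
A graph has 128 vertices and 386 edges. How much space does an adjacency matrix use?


Adjacency matrix: V x V grid of entries
Space = V^2 = 128^2 = 128 * 128 = 16384


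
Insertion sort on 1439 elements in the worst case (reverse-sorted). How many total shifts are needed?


In the worst case (reverse-sorted), each element shifts past all previous:
  Element 1: 1 shifts
  Element 2: 2 shifts
  Element 3: 3 shifts
  Element 4: 4 shifts
  Element 5: 5 shifts
  ...
  Element 1438: 1438 shifts
Total = 1 + 2 + ... + 1438
= 1439*(1439-1)/2 = 1034641


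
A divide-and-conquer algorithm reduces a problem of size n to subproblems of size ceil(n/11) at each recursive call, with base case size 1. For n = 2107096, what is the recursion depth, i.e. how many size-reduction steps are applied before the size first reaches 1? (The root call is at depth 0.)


Each step divides the size by 11 (rounding up); after k steps the size is ceil(n/11^k), which equals 1 exactly when 11^k >= n.
So the depth is the smallest k with 11^k >= 2107096, i.e. ceil(log_11(2107096)).
11^6 = 1771561 < 2107096 <= 19487171 = 11^7
Recursion depth = 7
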